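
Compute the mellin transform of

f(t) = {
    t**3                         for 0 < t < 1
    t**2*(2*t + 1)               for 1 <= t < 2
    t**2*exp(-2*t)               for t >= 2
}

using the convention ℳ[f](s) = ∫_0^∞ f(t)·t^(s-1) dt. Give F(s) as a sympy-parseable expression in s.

strip the shared t-power: t on [0, 1); 2*t + 1 on [1, 2); exp(-2*t) on [2, ∞)
decompose at 1, 2; ℳ[f](s) sums the 3 pieces' integrals
∫ over [0, 1) of t**3·t^(s-1) joins the sum
between 1 and 2 the integrand is t**2*(2*t + 1)·t^(s-1)
segment 2 to ∞ holds t**2*exp(-2*t); add its integral

(80*2**(2*s)*(s + 2) + 16*2**(2*s) - 8*2**s*(s + 2) - 4*2**s + (s + 2)*(s + 3)*uppergamma(s + 2, 4))/(4*2**s*(s + 2)*(s + 3))
  Re(s) > -3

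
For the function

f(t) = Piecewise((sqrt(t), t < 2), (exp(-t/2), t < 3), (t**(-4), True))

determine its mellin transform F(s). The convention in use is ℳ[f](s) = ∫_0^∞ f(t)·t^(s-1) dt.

breakpoints 2, 3: one integral from each of the 3 segments
piece [0, 2): integrate sqrt(t) against the kernel
∫ over [2, 3) of exp(-t/2)·t^(s-1) joins the sum
[3, ∞) adds the kernel integral of t**(-4)

(2**s*(s - 4)*(2*s + 1)*uppergamma(s, 1) - 2**s*(s - 4)*(2*s + 1)*uppergamma(s, 3/2) + 2*2**(s + 1/2)*(s - 4) - 3**s*(2*s + 1)/81)/((s - 4)*(2*s + 1))
  -1/2 < Re(s) < 4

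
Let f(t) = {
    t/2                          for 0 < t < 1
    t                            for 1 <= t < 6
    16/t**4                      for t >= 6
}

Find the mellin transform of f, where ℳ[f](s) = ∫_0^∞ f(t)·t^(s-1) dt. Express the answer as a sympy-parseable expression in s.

(970*6**s*s - 3890*6**s - 81*s + 324)/(162*(s**2 - 3*s - 4))
  -1 < Re(s) < 4

back out the common scale on t: t on [0, 1/2); 2*t on [1/2, 3); t**(-4) on [3, ∞)
summing 3 kernel integrals split by 1, 6 yields ℳ[f](s)
over [0, 1), the kernel integral of t/2 enters the sum
on [1, 6): add ∫ t·t^(s-1) dt
segment 6 to ∞ holds 16/t**4; add its integral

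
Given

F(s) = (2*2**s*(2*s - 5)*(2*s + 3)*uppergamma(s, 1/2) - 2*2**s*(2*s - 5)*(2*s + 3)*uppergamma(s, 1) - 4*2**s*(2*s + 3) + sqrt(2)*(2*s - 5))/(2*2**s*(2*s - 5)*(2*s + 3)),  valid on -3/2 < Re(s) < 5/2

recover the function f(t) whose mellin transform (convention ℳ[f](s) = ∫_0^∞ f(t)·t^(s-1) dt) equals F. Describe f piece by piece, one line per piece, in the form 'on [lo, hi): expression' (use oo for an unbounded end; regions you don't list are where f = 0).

on [0, 1/2): t**(3/2)
on [1/2, 1): exp(-t)
on [1, oo): t**(-5/2)

integrate the 3 segments split at 1/2, 1, then add the results
on [0, 1/2): add ∫ t**(3/2)·t^(s-1) dt
the [1/2, 1) slice contributes ∫ exp(-t)·t^(s-1) dt
the [1, ∞) slice contributes ∫ t**(-5/2)·t^(s-1) dt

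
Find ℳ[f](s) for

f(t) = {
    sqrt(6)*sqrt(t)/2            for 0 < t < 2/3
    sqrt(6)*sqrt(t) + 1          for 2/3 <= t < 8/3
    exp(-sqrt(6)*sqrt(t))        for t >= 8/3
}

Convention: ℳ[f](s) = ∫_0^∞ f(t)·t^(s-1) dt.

the common scale on t comes off first: sqrt(t) on [0, 1); 2*sqrt(t) + 1 on [1, 4); exp(-2*sqrt(t)) on [4, ∞)
remove the power substitution first: t on [0, 1); 2*t + 1 on [1, 2); exp(-2*t) on [2, ∞)
treat the 3 regions marked off by 2/3, 8/3 separately and sum
∫ over [0, 2/3) of sqrt(6)*sqrt(t)/2·t^(s-1) joins the sum
on [2/3, 8/3): add ∫ (sqrt(6)*sqrt(t) + 1)·t^(s-1) dt
over [8/3, ∞), the kernel integral of exp(-sqrt(6)*sqrt(t)) enters the sum

(-16**s + 10*2**(6*s)*s - 4*2**(4*s)*s + 2*2**(2*s)*s*(2*s + 1)*uppergamma(2*s, 4) + 64**s)/(24**s*s*(2*s + 1))
  Re(s) > -1/2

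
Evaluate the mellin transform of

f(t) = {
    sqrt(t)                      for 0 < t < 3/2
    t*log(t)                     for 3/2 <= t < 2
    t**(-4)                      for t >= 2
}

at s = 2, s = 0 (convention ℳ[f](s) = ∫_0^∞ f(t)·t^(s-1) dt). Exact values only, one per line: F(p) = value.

F(2) = -9*log(3)/8 - 7/18 + 9*sqrt(6)/20 + 91*log(2)/24
F(0) = -31/64 + log(8*sqrt(6)/9) + sqrt(6)

cuts at 3/2, 2: linearity sums the 3 kernel integrals
the [0, 3/2) slice contributes ∫ sqrt(t)·t^(s-1) dt
on [3/2, 2) integrate f = t*log(t) against the kernel
on [2, ∞) integrate f = t**(-4) against the kernel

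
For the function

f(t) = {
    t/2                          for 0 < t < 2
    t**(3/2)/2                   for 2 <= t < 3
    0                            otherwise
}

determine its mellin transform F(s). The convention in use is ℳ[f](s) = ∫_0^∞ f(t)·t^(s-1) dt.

cuts at 2: linearity sums the 2 kernel integrals
segment [0, 2) carries t/2; integrate it
on [2, 3) integrate f = t**(3/2)/2 against the kernel

(2**s*(2*s + 3) + 2**(s + 3/2)*(-s - 1) + 3**(s + 3/2)*(s + 1))/((s + 1)*(2*s + 3))
  Re(s) > -1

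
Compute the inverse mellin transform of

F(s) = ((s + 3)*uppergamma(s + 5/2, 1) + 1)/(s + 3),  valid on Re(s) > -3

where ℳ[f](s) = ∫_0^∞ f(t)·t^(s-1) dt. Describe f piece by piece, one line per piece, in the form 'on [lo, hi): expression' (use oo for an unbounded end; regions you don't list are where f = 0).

peel off the shared t-power: t on [0, 1); sqrt(t)*exp(-t) on [1, ∞)
strip the shared t-power: sqrt(t) on [0, 1); exp(-t) on [1, ∞)
decompose at 1; ℳ[f](s) sums the 2 pieces' integrals
on [0, 1): add ∫ t**3·t^(s-1) dt
segment 1 to ∞ holds t**(5/2)*exp(-t); add its integral

on [0, 1): t**3
on [1, oo): t**(5/2)*exp(-t)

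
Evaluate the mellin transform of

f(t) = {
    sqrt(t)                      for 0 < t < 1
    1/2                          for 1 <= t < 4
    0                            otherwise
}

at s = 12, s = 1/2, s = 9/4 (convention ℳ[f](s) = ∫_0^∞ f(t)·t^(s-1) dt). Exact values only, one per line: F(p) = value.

strip the power substitution: t on [0, 1); 1/2 on [1, 2)
split f at 1: ℳ[f](s) collects 2 kernel integrals
∫ sqrt(t)·t^(s-1) over [0, 1)
∫ 1/2·t^(s-1) over [1, 4)

F(12) = 139810141/200
F(1/2) = 2
F(9/4) = 14/99 + 32*sqrt(2)/9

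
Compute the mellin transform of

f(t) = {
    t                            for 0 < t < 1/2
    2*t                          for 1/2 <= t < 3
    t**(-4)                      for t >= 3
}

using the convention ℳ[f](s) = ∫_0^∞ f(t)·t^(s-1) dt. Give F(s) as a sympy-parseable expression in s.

(970*6**s*s - 3890*6**s - 81*s + 324)/(162*2**s*(s**2 - 3*s - 4))
  -1 < Re(s) < 4

f breaks at 1/2, 3 into 3 integrals to sum
piece [0, 1/2): integrate t against the kernel
between 1/2 and 3 the integrand is 2*t·t^(s-1)
segment 3 to ∞ holds t**(-4); add its integral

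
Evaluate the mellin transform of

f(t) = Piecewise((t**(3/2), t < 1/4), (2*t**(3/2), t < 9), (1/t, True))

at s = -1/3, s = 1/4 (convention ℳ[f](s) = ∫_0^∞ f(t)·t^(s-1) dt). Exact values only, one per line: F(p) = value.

invert the shared t-power to get sqrt(t) on [0, 1/4); 2*sqrt(t) on [1/4, 9); t**(-2) on [9, ∞)
the power substitution comes off first: t on [0, 1/2); 2*t on [1/2, 3); t**(-4) on [3, ∞)
the 3 pieces separated at 1/4, 9 each add one integral
for t in [0, 1/4): the term is ∫ t**(3/2)·t^(s-1)
∫ over [1/4, 9) of 2*t**(3/2)·t^(s-1) joins the sum
on [9, ∞) integrate f = 1/t against the kernel

F(-1/3) = 2**(2/3)*(-54 + 3895*6**(1/3))/504
F(1/4) = sqrt(2)*(-27 + 11720*sqrt(6))/756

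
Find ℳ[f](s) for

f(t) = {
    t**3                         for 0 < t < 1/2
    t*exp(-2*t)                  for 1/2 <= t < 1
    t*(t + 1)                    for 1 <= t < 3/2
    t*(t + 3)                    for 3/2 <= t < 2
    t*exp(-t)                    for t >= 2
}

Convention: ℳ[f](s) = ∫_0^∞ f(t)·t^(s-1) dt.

(80*2**(2*s)*(s + 1)*(s + 3) + 48*2**(2*s)*(s + 3) + 8*2**s*(s + 1)*(s + 2)*(s + 3)*uppergamma(s + 1, 2) - 16*2**s*(s + 1)*(s + 3) - 8*2**s*(s + 3) - 24*3**s*(s + 1)*(s + 3) - 24*3**s*(s + 3) + 4*(s + 1)*(s + 2)*(s + 3)*uppergamma(s + 1, 1) - 4*(s + 1)*(s + 2)*(s + 3)*uppergamma(s + 1, 2) + (s + 1)*(s + 2))/(8*2**s*(s + 1)*(s + 2)*(s + 3))
  Re(s) > -3

the shared t-power comes off first: t**4 on [0, 1/2); t**2*exp(-2*t) on [1/2, 1); t**2*(t + 1) on [1, 3/2); …
peel off the shared t-power: t**2 on [0, 1/2); exp(-2*t) on [1/2, 1); t + 1 on [1, 3/2); …
f breaks at 1/2, 1, 3/2, 2 into 5 integrals to sum
over [0, 1/2), the kernel integral of t**3 enters the sum
∫ over [1/2, 1) of t*exp(-2*t)·t^(s-1) joins the sum
segment [1, 3/2) carries t*(t + 1); integrate it
[3/2, 2) adds the kernel integral of t*(t + 3)
[2, ∞) adds the kernel integral of t*exp(-t)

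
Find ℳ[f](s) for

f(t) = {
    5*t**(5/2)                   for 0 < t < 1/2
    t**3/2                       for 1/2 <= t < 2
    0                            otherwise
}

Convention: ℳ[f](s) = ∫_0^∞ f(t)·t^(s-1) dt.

along the cuts 1/2, ℳ[f](s) splits into 2 integrals
on [0, 1/2) integrate f = 5*t**(5/2) against the kernel
piece [1/2, 2): integrate t**3/2 against the kernel

(64*2**s*(2*s + 5) + 20*2**(1/2 - s)*(s + 3) - (2*s + 5)/2**s)/(16*(s + 3)*(2*s + 5))
  Re(s) > -5/2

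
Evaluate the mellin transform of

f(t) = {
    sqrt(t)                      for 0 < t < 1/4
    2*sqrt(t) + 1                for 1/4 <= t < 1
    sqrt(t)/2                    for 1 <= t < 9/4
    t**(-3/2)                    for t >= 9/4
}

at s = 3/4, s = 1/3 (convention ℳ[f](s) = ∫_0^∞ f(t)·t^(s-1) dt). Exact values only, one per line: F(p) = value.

peel off the power substitution: t on [0, 1/2); 2*t + 1 on [1/2, 1); t/2 on [1, 3/2); …
summing 4 kernel integrals split by 1/4, 1, 9/4 yields ℳ[f](s)
segment 0 to 1/4 holds sqrt(t); add its integral
segment [1/4, 1) carries (2*sqrt(t) + 1); integrate it
piece [1, 9/4): integrate sqrt(t)/2 against the kernel
between 9/4 and ∞ the integrand is t**(-3/2)·t^(s-1)

F(3/4) = -13*sqrt(2)/30 + 403*sqrt(6)/540 + 38/15
F(1/3) = 2**(1/3)*(-2268 + 727*3**(2/3) + 3024*2**(2/3))/1260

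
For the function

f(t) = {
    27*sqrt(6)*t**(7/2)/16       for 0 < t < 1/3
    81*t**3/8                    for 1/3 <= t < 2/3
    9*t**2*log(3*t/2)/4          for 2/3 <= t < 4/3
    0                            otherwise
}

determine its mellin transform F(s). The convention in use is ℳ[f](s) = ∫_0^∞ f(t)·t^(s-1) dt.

undo the common scale on t: t**(7/2) on [0, 1/2); 3*t**3 on [1/2, 1); t**2*log(t) on [1, 2)
undo the shared t-power: t**(3/2) on [0, 1/2); 3*t on [1/2, 1); log(t) on [1, 2)
f breaks at 1/3, 2/3 into 3 integrals to sum
segment 0 to 1/3 holds 27*sqrt(6)*t**(7/2)/16; add its integral
∫ 81*t**3/8·t^(s-1) over [1/3, 2/3)
segment 2/3 to 4/3 holds 9*t**2*log(3*t/2)/4; add its integral

(32*2**(2*s)*(s + 2)*(s + 3)*(2*s + 7)*log(2) - 32*2**(2*s)*(s + 3)*(2*s + 7) + 24*2**s*(s + 2)**2*(2*s + 7) + 8*2**s*(s + 3)*(2*s + 7) + sqrt(2)*(s + 2)**2*(s + 3) - 3*(s + 2)**2*(2*s + 7))/(8*3**s*(s + 2)**2*(s + 3)*(2*s + 7))
  Re(s) > -7/2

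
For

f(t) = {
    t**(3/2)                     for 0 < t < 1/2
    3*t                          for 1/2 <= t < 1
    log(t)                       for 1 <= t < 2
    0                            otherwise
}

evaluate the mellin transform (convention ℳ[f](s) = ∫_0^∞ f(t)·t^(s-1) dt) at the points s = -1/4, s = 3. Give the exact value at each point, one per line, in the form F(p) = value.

F(-1/4) = -39*2**(3/4)/5 - 2*2**(1/4) - log(2**(2*2**(3/4))) + 20
F(3) = -43/576 + sqrt(2)/144 + 8*log(2)/3

f breaks at 1/2, 1 into 3 integrals to sum
for t in [0, 1/2): the term is ∫ t**(3/2)·t^(s-1)
on [1/2, 1) integrate f = 3*t against the kernel
on [1, 2) integrate f = log(t) against the kernel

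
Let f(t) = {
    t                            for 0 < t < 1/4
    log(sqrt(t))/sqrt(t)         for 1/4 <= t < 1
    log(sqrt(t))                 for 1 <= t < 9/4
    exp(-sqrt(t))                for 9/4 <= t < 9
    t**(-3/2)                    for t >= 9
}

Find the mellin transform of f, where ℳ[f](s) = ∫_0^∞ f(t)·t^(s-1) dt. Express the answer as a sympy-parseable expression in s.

(432*2**(2*s)*s**2*(2*s - 3)*(2*s + 2)*(4*s**2 - 4*s + 1)*uppergamma(2*s, 3/2) - 432*2**(2*s)*s**2*(2*s - 3)*(2*s + 2)*(4*s**2 - 4*s + 1)*uppergamma(2*s, 3) - 432*2**(2*s)*s**2*(2*s - 3)*(2*s + 2) + 108*2**(2*s)*(2*s - 3)*(2*s + 2)*(4*s**2 - 4*s + 1) - 216*3**(2*s)*s*(2*s - 3)*(2*s + 2)*(4*s**2 - 4*s + 1)*log(2) + 216*3**(2*s)*s*(2*s - 3)*(2*s + 2)*(4*s**2 - 4*s + 1)*log(3) - 108*3**(2*s)*(2*s - 3)*(2*s + 2)*(4*s**2 - 4*s + 1) - 16*6**(2*s)*s**2*(2*s + 2)*(4*s**2 - 4*s + 1) + 1728*s**3*(2*s - 3)*(2*s + 2)*log(2) - 864*s**2*(2*s - 3)*(2*s + 2)*log(2) + 864*s**2*(2*s - 3)*(2*s + 2) + 108*s**2*(2*s - 3)*(4*s**2 - 4*s + 1))/(216*2**(2*s)*s**2*(2*s - 3)*(2*s + 2)*(4*s**2 - 4*s + 1))
  -1 < Re(s) < 3/2

strip the power substitution: t**2 on [0, 1/2); log(t)/t on [1/2, 1); log(t) on [1, 3/2); …
integrate the 5 segments split at 1/4, 1, 9/4, 9, then add the results
segment 0 to 1/4 holds t; add its integral
over [1/4, 1), the kernel integral of log(sqrt(t))/sqrt(t) enters the sum
over [1, 9/4), the kernel integral of log(sqrt(t)) enters the sum
piece [9/4, 9): integrate exp(-sqrt(t)) against the kernel
piece [9, ∞): integrate t**(-3/2) against the kernel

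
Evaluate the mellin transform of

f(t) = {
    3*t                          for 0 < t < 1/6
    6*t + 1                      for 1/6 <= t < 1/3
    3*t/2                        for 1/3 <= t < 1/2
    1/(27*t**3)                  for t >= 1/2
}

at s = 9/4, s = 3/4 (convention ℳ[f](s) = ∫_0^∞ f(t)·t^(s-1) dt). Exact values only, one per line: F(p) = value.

reversing the common scale on t: t on [0, 1/2); 2*t + 1 on [1/2, 1); t/2 on [1, 3/2); …
breakpoints 1/6, 1/3, 1/2: one integral from each of the 4 segments
segment 0 to 1/6 holds 3*t; add its integral
over [1/6, 1/3), the kernel integral of (6*t + 1) enters the sum
between 1/3 and 1/2 the integrand is 3*t/2·t^(s-1)
between 1/2 and ∞ the integrand is 1/(27*t**3)·t^(s-1)

F(9/4) = 6**(3/4)*(-70 + 424*2**(1/4) + 659*3**(1/4))/25272
F(3/4) = 6**(1/4)*(-2754 + 953*3**(3/4) + 3726*2**(3/4))/10206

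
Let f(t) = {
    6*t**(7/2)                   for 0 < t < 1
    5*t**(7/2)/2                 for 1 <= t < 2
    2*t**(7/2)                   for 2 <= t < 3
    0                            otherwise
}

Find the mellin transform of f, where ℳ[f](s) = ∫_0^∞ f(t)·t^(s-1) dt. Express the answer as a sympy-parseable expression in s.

(2**(s + 7/2) + 4*3**(s + 7/2) + 7)/(2*s + 7)
  Re(s) > -7/2

breakpoints 1, 2: one integral from each of the 3 segments
on [0, 1): add ∫ 6*t**(7/2)·t^(s-1) dt
the [1, 2) slice contributes ∫ 5*t**(7/2)/2·t^(s-1) dt
on [2, 3): add ∫ 2*t**(7/2)·t^(s-1) dt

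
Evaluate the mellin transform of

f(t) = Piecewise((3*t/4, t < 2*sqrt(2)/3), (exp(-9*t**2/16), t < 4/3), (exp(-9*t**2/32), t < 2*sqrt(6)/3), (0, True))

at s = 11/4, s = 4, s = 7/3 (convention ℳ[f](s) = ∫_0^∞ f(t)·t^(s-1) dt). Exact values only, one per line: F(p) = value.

peel off the common scale on t: t/2 on [0, sqrt(2)); exp(-t**2/4) on [sqrt(2), 2); exp(-t**2/8) on [2, sqrt(6))
undo the common scale on t: t on [0, sqrt(2)/2); exp(-t**2) on [sqrt(2)/2, 1); exp(-t**2/2) on [1, sqrt(6)/2)
undo the power substitution: sqrt(t) on [0, 1/2); exp(-t) on [1/2, 1); exp(-t/2) on [1, 3/2)
linearity at 2*sqrt(2)/3, 4/3 turns ℳ[f](s) into 3 summed integrals
over [0, 2*sqrt(2)/3), the kernel integral of 3*t/4 enters the sum
on [2*sqrt(2)/3, 4/3): add ∫ exp(-9*t**2/16)·t^(s-1) dt
on [4/3, 2*sqrt(6)/3): add ∫ exp(-9*t**2/32)·t^(s-1) dt

F(11/4) = 16*3**(1/4)*(-30*2**(7/8)*uppergamma(11/8, 3/4) - 15*sqrt(2)*uppergamma(11/8, 1) + 2*2**(5/8) + 15*sqrt(2)*uppergamma(11/8, 1/2) + 30*2**(7/8)*uppergamma(11/8, 1/2))/405
F(4) = -896*exp(-3/4)/81 - 256*exp(-1)/81 + 32*sqrt(2)/405 + 320*exp(-1/2)/27
F(7/3) = -16*2**(5/6)*3**(2/3)*uppergamma(7/6, 3/4)/27 - 8*6**(2/3)*uppergamma(7/6, 1)/27 + 4*3**(2/3)/45 + 8*6**(2/3)*uppergamma(7/6, 1/2)/27 + 16*2**(5/6)*3**(2/3)*uppergamma(7/6, 1/2)/27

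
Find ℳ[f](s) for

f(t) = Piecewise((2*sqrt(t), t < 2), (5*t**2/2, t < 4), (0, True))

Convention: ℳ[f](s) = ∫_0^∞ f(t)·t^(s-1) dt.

split f at 2: ℳ[f](s) collects 2 kernel integrals
the [0, 2) slice contributes ∫ 2*sqrt(t)·t^(s-1) dt
segment [2, 4) carries 5*t**2/2; integrate it

2*(20*2**(2*s)*(2*s + 1) - 5*2**s*(2*s + 1) + 2*2**(s + 1/2)*(s + 2))/((s + 2)*(2*s + 1))
  Re(s) > -1/2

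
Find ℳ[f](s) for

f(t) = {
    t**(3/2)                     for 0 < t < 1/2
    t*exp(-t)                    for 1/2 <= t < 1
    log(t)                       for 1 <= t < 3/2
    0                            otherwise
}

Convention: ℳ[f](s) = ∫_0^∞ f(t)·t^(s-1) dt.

remove the shared t-power first: sqrt(t) on [0, 1/2); exp(-t) on [1/2, 1); log(t)/t on [1, 3/2)
integrate the 3 segments split at 1/2, 1, then add the results
piece [0, 1/2): integrate t**(3/2) against the kernel
between 1/2 and 1 the integrand is t*exp(-t)·t^(s-1)
∫ log(t)·t^(s-1) over [1, 3/2)

(4*2**s*s**3*uppergamma(s + 1, 1/2) - 4*2**s*s**3*uppergamma(s + 1, 1) + 6*2**s*s**2*uppergamma(s + 1, 1/2) - 6*2**s*s**2*uppergamma(s + 1, 1) + 4*2**s*s + 6*2**s + 3**s*s**2*(-4*log(2) + 4*log(3)) - 4*3**s*s + 3**s*s*(-6*log(2) + 6*log(3)) - 6*3**s + sqrt(2)*s**2)/(2*2**s*s**2*(2*s + 3))
  Re(s) > -3/2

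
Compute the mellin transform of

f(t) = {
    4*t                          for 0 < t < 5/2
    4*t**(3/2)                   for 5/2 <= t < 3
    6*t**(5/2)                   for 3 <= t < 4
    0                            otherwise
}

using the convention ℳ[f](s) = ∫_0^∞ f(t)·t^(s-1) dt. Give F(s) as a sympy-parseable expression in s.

linearity at 5/2, 3 turns ℳ[f](s) into 3 summed integrals
[0, 5/2) adds the kernel integral of 4*t
segment 5/2 to 3 holds 4*t**(3/2); add its integral
segment [3, 4) carries 6*t**(5/2); integrate it

4*(2*3**(s + 3/2)*(s + 1)*(2*s + 5) - 3*3**(s + 5/2)*(s + 1)*(2*s + 3) + 3*4**(s + 5/2)*(s + 1)*(2*s + 3) + (5/2)**(s + 1)*(2*s + 3)*(2*s + 5) - 2*(5/2)**(s + 3/2)*(s + 1)*(2*s + 5))/((s + 1)*(2*s + 3)*(2*s + 5))
  Re(s) > -1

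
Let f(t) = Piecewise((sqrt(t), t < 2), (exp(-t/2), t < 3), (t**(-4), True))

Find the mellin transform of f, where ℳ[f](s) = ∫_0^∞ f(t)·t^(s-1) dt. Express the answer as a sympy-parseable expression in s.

integrate the 3 segments split at 2, 3, then add the results
for t in [0, 2): the term is ∫ sqrt(t)·t^(s-1)
the [2, 3) slice contributes ∫ exp(-t/2)·t^(s-1) dt
∫ t**(-4)·t^(s-1) over [3, ∞)

(2**s*(s - 4)*(2*s + 1)*uppergamma(s, 1) - 2**s*(s - 4)*(2*s + 1)*uppergamma(s, 3/2) + 2*2**(s + 1/2)*(s - 4) - 3**s*(2*s + 1)/81)/((s - 4)*(2*s + 1))
  -1/2 < Re(s) < 4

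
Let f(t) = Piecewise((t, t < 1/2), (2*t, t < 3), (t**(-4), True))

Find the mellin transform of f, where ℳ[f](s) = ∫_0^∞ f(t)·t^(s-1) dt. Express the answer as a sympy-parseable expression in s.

(970*6**s*s - 3890*6**s - 81*s + 324)/(162*2**s*(s**2 - 3*s - 4))
  -1 < Re(s) < 4

integrate the 3 segments split at 1/2, 3, then add the results
for t in [0, 1/2): the term is ∫ t·t^(s-1)
on [1/2, 3): add ∫ 2*t·t^(s-1) dt
between 3 and ∞ the integrand is t**(-4)·t^(s-1)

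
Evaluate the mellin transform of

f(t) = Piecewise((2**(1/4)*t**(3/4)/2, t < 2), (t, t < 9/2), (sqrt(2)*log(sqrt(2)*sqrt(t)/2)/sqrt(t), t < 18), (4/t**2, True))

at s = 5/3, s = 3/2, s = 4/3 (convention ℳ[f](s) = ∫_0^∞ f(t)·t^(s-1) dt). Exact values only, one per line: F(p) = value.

F(5/3) = -226*12**(1/3)/49 - 27*6**(1/3)*log(3)/7 - 39*2**(2/3)/58 + 27*6**(1/3)*log(2)/7 + 40905*6**(1/3)/3136 + 108*12**(1/3)*log(3)/7
F(3/2) = sqrt(2)*(405*log(2) + 542 + 1215*log(3))/90
F(4/3) = -299*18**(1/3)/75 - 9*6**(2/3)*log(3)/5 - 132*2**(1/3)/175 + 9*6**(2/3)*log(2)/5 + 7587*6**(2/3)/1400 + 36*18**(1/3)*log(3)/5

remove the common scale on t first: t**(3/4) on [0, 1); 2*t on [1, 9/4); log(sqrt(t))/sqrt(t) on [9/4, 9); …
peel off the power substitution: t**(3/2) on [0, 1); 2*t**2 on [1, 3/2); log(t)/t on [3/2, 3); …
decompose at 2, 9/2, 18; ℳ[f](s) sums the 4 pieces' integrals
segment [0, 2) carries 2**(1/4)*t**(3/4)/2; integrate it
segment 2 to 9/2 holds t; add its integral
the [9/2, 18) slice contributes ∫ sqrt(2)*log(sqrt(2)*sqrt(t)/2)/sqrt(t)·t^(s-1) dt
on [18, ∞): add ∫ 4/t**2·t^(s-1) dt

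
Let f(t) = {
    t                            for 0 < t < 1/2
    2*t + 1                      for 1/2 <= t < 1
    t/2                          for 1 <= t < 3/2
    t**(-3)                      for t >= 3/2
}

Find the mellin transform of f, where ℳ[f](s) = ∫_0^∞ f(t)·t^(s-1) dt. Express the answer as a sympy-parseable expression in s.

(270*2**s*s**2 - 702*2**s*s - 324*2**s + 49*3**s*s**2 - 275*3**s*s - 162*s**2 + 378*s + 324)/(108*2**s*s*(s**2 - 2*s - 3))
  -1 < Re(s) < 3

decompose at 1/2, 1, 3/2; ℳ[f](s) sums the 4 pieces' integrals
∫ t·t^(s-1) over [0, 1/2)
∫ (2*t + 1)·t^(s-1) over [1/2, 1)
∫ t/2·t^(s-1) over [1, 3/2)
between 3/2 and ∞ the integrand is t**(-3)·t^(s-1)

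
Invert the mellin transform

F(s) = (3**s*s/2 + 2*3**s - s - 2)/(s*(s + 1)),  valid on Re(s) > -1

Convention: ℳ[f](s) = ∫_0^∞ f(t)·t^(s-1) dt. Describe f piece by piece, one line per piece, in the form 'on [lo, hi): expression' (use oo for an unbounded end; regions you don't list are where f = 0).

on [0, 1): t/2
on [1, 3): 2 - t/2

peel off the common scale on t: t on [0, 1/2); 2 - t on [1/2, 3/2)
cuts at 1: linearity sums the 2 kernel integrals
∫ over [0, 1) of t/2·t^(s-1) joins the sum
on [1, 3): add ∫ (2 - t/2)·t^(s-1) dt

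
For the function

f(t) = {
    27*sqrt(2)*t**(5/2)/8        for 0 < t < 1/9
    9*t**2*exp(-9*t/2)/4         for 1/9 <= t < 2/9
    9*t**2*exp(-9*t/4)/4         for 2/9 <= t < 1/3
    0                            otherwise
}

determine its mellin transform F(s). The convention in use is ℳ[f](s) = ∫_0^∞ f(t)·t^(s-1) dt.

peel off the common scale on t: sqrt(3)*t**(5/2) on [0, 1/6); t**2*exp(-3*t) on [1/6, 1/3); t**2*exp(-3*t/2) on [1/3, 1/2)
peel off the shared t-power: sqrt(3)*sqrt(t) on [0, 1/6); exp(-3*t) on [1/6, 1/3); exp(-3*t/2) on [1/3, 1/2)
strip the common scale on t: sqrt(t) on [0, 1/2); exp(-t) on [1/2, 1); exp(-t/2) on [1, 3/2)
treat the 3 regions marked off by 1/9, 2/9 separately and sum
the [0, 1/9) slice contributes ∫ 27*sqrt(2)*t**(5/2)/8·t^(s-1) dt
over [1/9, 2/9), the kernel integral of 9*t**2*exp(-9*t/2)/4 enters the sum
[2/9, 1/3) adds the kernel integral of 9*t**2*exp(-9*t/4)/4

(2/3)**s*(16*2**(2*s)*(2*s + 5)*uppergamma(s + 2, 1/2) - 16*2**(2*s)*(2*s + 5)*uppergamma(s + 2, 3/4) + 4*2**s*(2*s + 5)*uppergamma(s + 2, 1/2) - 4*2**s*(2*s + 5)*uppergamma(s + 2, 1) + sqrt(2))/(36*6**s*(2*s + 5))
  Re(s) > -5/2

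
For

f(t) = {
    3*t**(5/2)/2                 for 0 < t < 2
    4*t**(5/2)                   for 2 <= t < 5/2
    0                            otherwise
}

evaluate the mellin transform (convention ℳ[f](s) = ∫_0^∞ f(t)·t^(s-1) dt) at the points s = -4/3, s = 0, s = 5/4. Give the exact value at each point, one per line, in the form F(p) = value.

F(-4/3) = 30*2**(1/6)*(-1 + 2**(2/3)*5**(1/6))/7
F(0) = -4*sqrt(2) + 5*sqrt(10)
F(5/4) = 2**(1/4)*(-16*sqrt(2) + 25*5**(3/4))/3

summing 2 kernel integrals split by 2 yields ℳ[f](s)
segment 0 to 2 holds 3*t**(5/2)/2; add its integral
segment [2, 5/2) carries 4*t**(5/2); integrate it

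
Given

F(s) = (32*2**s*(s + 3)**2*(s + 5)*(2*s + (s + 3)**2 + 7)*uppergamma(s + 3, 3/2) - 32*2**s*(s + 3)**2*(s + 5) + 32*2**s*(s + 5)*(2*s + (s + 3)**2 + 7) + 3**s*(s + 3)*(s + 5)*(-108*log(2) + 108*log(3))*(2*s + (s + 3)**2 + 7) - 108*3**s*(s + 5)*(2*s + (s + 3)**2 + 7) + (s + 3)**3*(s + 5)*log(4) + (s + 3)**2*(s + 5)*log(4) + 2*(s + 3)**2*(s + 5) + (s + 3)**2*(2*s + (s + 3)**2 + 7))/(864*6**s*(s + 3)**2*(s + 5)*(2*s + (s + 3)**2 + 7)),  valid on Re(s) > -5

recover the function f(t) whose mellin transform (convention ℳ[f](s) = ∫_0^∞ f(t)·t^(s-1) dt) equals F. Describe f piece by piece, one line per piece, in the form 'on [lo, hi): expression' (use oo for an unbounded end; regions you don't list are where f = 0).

strip the shared t-power: 9*t**4 on [0, 1/6); 3*t**3*log(3*t) on [1/6, 1/3); t**2*log(3*t) on [1/3, 1/2); …
remove the shared t-power first: 9*t**2 on [0, 1/6); 3*t*log(3*t) on [1/6, 1/3); log(3*t) on [1/3, 1/2); …
remove the common scale on t first: t**2 on [0, 1/2); t*log(t) on [1/2, 1); log(t) on [1, 3/2); …
treat the 4 regions marked off by 1/6, 1/3, 1/2 separately and sum
on [0, 1/6) integrate f = 9*t**5 against the kernel
segment [1/6, 1/3) carries 3*t**4*log(3*t); integrate it
over [1/3, 1/2), the kernel integral of t**3*log(3*t) enters the sum
between 1/2 and ∞ the integrand is t**3*exp(-3*t)·t^(s-1)

on [0, 1/6): 9*t**5
on [1/6, 1/3): 3*t**4*log(3*t)
on [1/3, 1/2): t**3*log(3*t)
on [1/2, oo): t**3*exp(-3*t)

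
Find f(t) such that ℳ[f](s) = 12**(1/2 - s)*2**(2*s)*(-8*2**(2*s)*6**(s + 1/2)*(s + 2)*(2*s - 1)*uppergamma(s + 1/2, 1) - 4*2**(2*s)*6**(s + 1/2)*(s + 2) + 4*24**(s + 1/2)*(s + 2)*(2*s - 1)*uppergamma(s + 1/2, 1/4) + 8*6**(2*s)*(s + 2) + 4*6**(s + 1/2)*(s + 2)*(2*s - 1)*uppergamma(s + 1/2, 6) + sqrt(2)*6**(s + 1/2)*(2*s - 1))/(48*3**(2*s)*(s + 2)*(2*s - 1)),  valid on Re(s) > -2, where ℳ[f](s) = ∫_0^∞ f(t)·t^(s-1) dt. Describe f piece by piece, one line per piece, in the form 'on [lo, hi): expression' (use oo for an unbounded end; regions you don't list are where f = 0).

remove the common scale on t first: 9*t**2/4 on [0, 1/3); sqrt(6)*sqrt(t)*exp(-3*t/4)/2 on [1/3, 4/3); sqrt(6)/(6*sqrt(t)) on [4/3, 2); …
strip the common scale on t: t**2 on [0, 1/2); sqrt(t)*exp(-t/2) on [1/2, 2); 1/(2*sqrt(t)) on [2, 3); …
back out the shared t-power: t**(3/2) on [0, 1/2); exp(-t/2) on [1/2, 2); 1/(2*t) on [2, 3); …
breakpoints 2/9, 8/9, 4/3: one integral from each of the 4 segments
[0, 2/9) adds the kernel integral of 81*t**2/16
on [2/9, 8/9): add ∫ 3*sqrt(t)*exp(-9*t/8)/2·t^(s-1) dt
segment [8/9, 4/3) carries 1/(3*sqrt(t)); integrate it
[4/3, ∞) adds the kernel integral of 3*sqrt(t)*exp(-9*t/2)/2

on [0, 2/9): 81*t**2/16
on [2/9, 8/9): 3*sqrt(t)*exp(-9*t/8)/2
on [8/9, 4/3): 1/(3*sqrt(t))
on [4/3, oo): 3*sqrt(t)*exp(-9*t/2)/2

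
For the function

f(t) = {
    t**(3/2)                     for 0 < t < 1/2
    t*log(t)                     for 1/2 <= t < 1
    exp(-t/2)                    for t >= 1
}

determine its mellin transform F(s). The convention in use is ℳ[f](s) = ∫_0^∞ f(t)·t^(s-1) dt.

breakpoints 1/2, 1: one integral from each of the 3 segments
between 0 and 1/2 the integrand is t**(3/2)·t^(s-1)
∫ t*log(t)·t^(s-1) over [1/2, 1)
the [1, ∞) slice contributes ∫ exp(-t/2)·t^(s-1) dt

(2*2**(2*s)*(2*s + 3)*(s**2 + 2*s + 1)*uppergamma(s, 1/2) - 2*2**s*(2*s + 3) + s*(2*s + 3)*log(2) + 2*s + (2*s + 3)*log(2) + sqrt(2)*(s**2 + 2*s + 1) + 3)/(2*2**s*(2*s + 3)*(s**2 + 2*s + 1))
  Re(s) > -3/2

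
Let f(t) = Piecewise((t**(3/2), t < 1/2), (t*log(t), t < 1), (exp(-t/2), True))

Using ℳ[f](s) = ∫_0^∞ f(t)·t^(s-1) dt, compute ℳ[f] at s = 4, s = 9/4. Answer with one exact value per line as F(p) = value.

summing 3 kernel integrals split by 1/2, 1 yields ℳ[f](s)
segment [0, 1/2) carries t**(3/2); integrate it
segment 1/2 to 1 holds t*log(t); add its integral
segment [1, ∞) carries exp(-t/2); integrate it

F(4) = -31/800 + sqrt(2)/352 + log(2)/160 + 158*exp(-1/2)
F(9/4) = 2**(3/4)*(-960*2**(1/4) + 120 + 169*sqrt(2) + 390*log(2) + 40560*sqrt(2)*uppergamma(9/4, 1/2))/20280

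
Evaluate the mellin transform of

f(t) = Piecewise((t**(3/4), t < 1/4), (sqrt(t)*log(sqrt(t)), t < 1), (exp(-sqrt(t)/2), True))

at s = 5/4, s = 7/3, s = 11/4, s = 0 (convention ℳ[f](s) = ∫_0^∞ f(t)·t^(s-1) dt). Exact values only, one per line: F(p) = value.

F(5/4) = -207/1568 + sqrt(2)/98 + sqrt(2)*log(2)/28 + 6*sqrt(2)*sqrt(pi)*erfc(sqrt(2)/2) + 16*exp(-1/2)
F(7/3) = 2**(1/3)*(-10656*2**(2/3) + 333 + 867*sqrt(2) + 1887*log(2) + 10949632*2**(1/3)*uppergamma(14/3, 1/2))/342176
F(11/4) = -3415/75712 + sqrt(2)/2704 + sqrt(2)*log(2)/416 + 1890*sqrt(2)*sqrt(pi)*erfc(sqrt(2)/2) + 5332*exp(-1/2)
F(0) = -1 + sqrt(2)/3 + log(2) - 2*Ei(-1/2)

reversing the power substitution: t**(3/2) on [0, 1/2); t*log(t) on [1/2, 1); exp(-t/2) on [1, ∞)
cuts at 1/4, 1: linearity sums the 3 kernel integrals
[0, 1/4) adds the kernel integral of t**(3/4)
[1/4, 1) adds the kernel integral of sqrt(t)*log(sqrt(t))
on [1, ∞) integrate f = exp(-sqrt(t)/2) against the kernel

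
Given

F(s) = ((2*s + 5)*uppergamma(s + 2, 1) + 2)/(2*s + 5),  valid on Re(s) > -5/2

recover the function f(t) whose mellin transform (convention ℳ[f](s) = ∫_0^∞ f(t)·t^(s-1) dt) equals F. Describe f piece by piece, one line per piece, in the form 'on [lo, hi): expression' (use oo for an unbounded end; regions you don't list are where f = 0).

peel off the shared t-power: sqrt(t) on [0, 1); exp(-t) on [1, ∞)
decompose at 1; ℳ[f](s) sums the 2 pieces' integrals
on [0, 1) integrate f = t**(5/2) against the kernel
∫ over [1, ∞) of t**2*exp(-t)·t^(s-1) joins the sum

on [0, 1): t**(5/2)
on [1, oo): t**2*exp(-t)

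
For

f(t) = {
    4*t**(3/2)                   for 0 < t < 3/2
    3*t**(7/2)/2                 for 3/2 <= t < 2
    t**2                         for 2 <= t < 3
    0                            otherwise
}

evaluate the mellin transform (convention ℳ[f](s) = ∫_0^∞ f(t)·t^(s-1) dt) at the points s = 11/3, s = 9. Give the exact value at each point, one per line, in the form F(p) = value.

breakpoints 3/2, 2: one integral from each of the 3 segments
piece [0, 3/2): integrate 4*t**(3/2) against the kernel
segment 3/2 to 2 holds 3*t**(7/2)/2; add its integral
over [2, 3), the kernel integral of t**2 enters the sum

F(11/3) = -96*2**(2/3)/17 + 392931*2**(5/6)*3**(1/6)/341248 + 1152*2**(1/6)/43 + 729*3**(2/3)/17
F(9) = 4586139*sqrt(6)/1433600 + 12288*sqrt(2)/25 + 175099/11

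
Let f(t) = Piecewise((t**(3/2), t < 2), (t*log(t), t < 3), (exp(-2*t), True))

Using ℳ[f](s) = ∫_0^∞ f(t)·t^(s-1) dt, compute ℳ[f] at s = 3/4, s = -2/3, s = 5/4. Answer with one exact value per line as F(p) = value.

F(3/4) = -48*3**(3/4)/49 - 8*2**(3/4)*log(2)/7 + 2**(1/4)*uppergamma(3/4, 6)/2 + 32*2**(3/4)/49 + 16*2**(1/4)/9 + 12*3**(3/4)*log(3)/7
F(-2/3) = -9*3**(1/3) + 2**(2/3)*uppergamma(-2/3, 6) + log(3**(3*3**(1/3))/2**(3*2**(1/3))) + 6*2**(5/6)/5 + 9*2**(1/3)
F(5/4) = -16*3**(1/4)/9 + 2**(3/4)*uppergamma(5/4, 6)/4 + 64*2**(1/4)/81 + 16*2**(3/4)/11 + log(3**(4*3**(1/4))/2**(16*2**(1/4)/9))

along the cuts 2, 3, ℳ[f](s) splits into 3 integrals
∫ over [0, 2) of t**(3/2)·t^(s-1) joins the sum
[2, 3) adds the kernel integral of t*log(t)
on [3, ∞) integrate f = exp(-2*t) against the kernel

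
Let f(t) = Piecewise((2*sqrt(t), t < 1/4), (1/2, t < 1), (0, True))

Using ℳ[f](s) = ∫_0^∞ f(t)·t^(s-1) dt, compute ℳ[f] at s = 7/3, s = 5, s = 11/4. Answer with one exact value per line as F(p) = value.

F(7/3) = 33*2**(1/3)/7616 + 3/14
F(5) = 11273/112640
F(11/4) = 9*sqrt(2)/4576 + 2/11

undo the power substitution: 2*t on [0, 1/2); 1/2 on [1/2, 1)
undo the common scale on t: t on [0, 1); 1/2 on [1, 2)
linearity at 1/4 turns ℳ[f](s) into 2 summed integrals
∫ 2*sqrt(t)·t^(s-1) over [0, 1/4)
∫ over [1/4, 1) of 1/2·t^(s-1) joins the sum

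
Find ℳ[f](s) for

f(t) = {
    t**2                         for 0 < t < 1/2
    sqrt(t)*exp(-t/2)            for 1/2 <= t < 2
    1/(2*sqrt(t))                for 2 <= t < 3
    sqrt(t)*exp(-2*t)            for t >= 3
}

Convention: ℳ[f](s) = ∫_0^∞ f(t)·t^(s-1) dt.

12**(1/2 - s)*(-8*2**(2*s)*6**(s + 1/2)*(s + 2)*(2*s - 1)*uppergamma(s + 1/2, 1) - 4*2**(2*s)*6**(s + 1/2)*(s + 2) + 4*24**(s + 1/2)*(s + 2)*(2*s - 1)*uppergamma(s + 1/2, 1/4) + 8*6**(2*s)*(s + 2) + 4*6**(s + 1/2)*(s + 2)*(2*s - 1)*uppergamma(s + 1/2, 6) + sqrt(2)*6**(s + 1/2)*(2*s - 1))/(48*(s + 2)*(2*s - 1))
  Re(s) > -2

undo the shared t-power: t**(3/2) on [0, 1/2); exp(-t/2) on [1/2, 2); 1/(2*t) on [2, 3); …
integrate the 4 segments split at 1/2, 2, 3, then add the results
on [0, 1/2): add ∫ t**2·t^(s-1) dt
over [1/2, 2), the kernel integral of sqrt(t)*exp(-t/2) enters the sum
segment 2 to 3 holds 1/(2*sqrt(t)); add its integral
segment [3, ∞) carries sqrt(t)*exp(-2*t); integrate it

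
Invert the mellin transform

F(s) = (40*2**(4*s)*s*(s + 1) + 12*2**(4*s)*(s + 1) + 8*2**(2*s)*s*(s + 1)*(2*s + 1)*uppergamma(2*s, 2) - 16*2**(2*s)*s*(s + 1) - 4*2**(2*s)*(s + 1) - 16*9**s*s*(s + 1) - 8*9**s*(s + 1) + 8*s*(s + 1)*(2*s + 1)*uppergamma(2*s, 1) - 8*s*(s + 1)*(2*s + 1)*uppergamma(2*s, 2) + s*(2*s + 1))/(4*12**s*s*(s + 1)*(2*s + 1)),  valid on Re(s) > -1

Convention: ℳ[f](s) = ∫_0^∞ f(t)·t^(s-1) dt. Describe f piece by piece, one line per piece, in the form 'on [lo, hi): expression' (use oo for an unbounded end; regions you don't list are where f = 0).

strip the common scale on t: t on [0, 1/4); exp(-2*sqrt(t)) on [1/4, 1); sqrt(t) + 1 on [1, 9/4); …
strip the power substitution: t**2 on [0, 1/2); exp(-2*t) on [1/2, 1); t + 1 on [1, 3/2); …
treat the 5 regions marked off by 1/12, 1/3, 3/4, 4/3 separately and sum
on [0, 1/12): add ∫ 3*t·t^(s-1) dt
[1/12, 1/3) adds the kernel integral of exp(-2*sqrt(3)*sqrt(t))
for t in [1/3, 3/4): the term is ∫ (sqrt(3)*sqrt(t) + 1)·t^(s-1)
over [3/4, 4/3), the kernel integral of (sqrt(3)*sqrt(t) + 3) enters the sum
piece [4/3, ∞): integrate exp(-sqrt(3)*sqrt(t)) against the kernel

on [0, 1/12): 3*t
on [1/12, 1/3): exp(-2*sqrt(3)*sqrt(t))
on [1/3, 3/4): sqrt(3)*sqrt(t) + 1
on [3/4, 4/3): sqrt(3)*sqrt(t) + 3
on [4/3, oo): exp(-sqrt(3)*sqrt(t))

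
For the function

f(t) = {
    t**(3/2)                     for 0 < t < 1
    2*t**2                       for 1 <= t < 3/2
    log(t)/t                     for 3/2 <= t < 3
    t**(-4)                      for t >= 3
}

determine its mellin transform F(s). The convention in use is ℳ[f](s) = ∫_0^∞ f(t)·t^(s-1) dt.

(324*2**s*(s - 4)*(s + 2)*(s**2 - 2*s + 1) - 324*2**s*(s - 4)*(2*s + 3)*(s**2 - 2*s + 1) - 108*3**s*s*(s - 4)*(s + 2)*(2*s + 3)*log(3) + 108*3**s*s*(s - 4)*(s + 2)*(2*s + 3)*log(2) - 108*3**s*(s - 4)*(s + 2)*(2*s + 3)*log(2) + 108*3**s*(s - 4)*(s + 2)*(2*s + 3) + 108*3**s*(s - 4)*(s + 2)*(2*s + 3)*log(3) + 729*3**s*(s - 4)*(2*s + 3)*(s**2 - 2*s + 1) + 54*6**s*s*(s - 4)*(s + 2)*(2*s + 3)*log(3) - 54*6**s*(s - 4)*(s + 2)*(2*s + 3)*log(3) - 54*6**s*(s - 4)*(s + 2)*(2*s + 3) - 2*6**s*(s + 2)*(2*s + 3)*(s**2 - 2*s + 1))/(162*2**s*(s - 4)*(s + 2)*(2*s + 3)*(s**2 - 2*s + 1))
  -3/2 < Re(s) < 4

cuts at 1, 3/2, 3: linearity sums the 4 kernel integrals
∫ over [0, 1) of t**(3/2)·t^(s-1) joins the sum
piece [1, 3/2): integrate 2*t**2 against the kernel
for t in [3/2, 3): the term is ∫ log(t)/t·t^(s-1)
∫ over [3, ∞) of t**(-4)·t^(s-1) joins the sum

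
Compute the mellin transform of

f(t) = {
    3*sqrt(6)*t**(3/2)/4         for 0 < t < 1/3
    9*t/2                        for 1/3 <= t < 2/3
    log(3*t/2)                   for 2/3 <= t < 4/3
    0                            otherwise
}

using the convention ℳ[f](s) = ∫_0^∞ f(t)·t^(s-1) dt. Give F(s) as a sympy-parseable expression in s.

(2**(2*s)*s*(s + 1)*(2*s + 3)*log(4) - 2*2**(2*s)*(s + 1)*(2*s + 3) + 6*2**s*s**2*(2*s + 3) + 2*2**s*(s + 1)*(2*s + 3) + sqrt(2)*s**2*(s + 1) - 3*s**2*(2*s + 3))/(2*3**s*s**2*(s + 1)*(2*s + 3))
  Re(s) > -3/2

strip the common scale on t: t**(3/2) on [0, 1/2); 3*t on [1/2, 1); log(t) on [1, 2)
integrate the 3 segments split at 1/3, 2/3, then add the results
on [0, 1/3) integrate f = 3*sqrt(6)*t**(3/2)/4 against the kernel
the [1/3, 2/3) slice contributes ∫ 9*t/2·t^(s-1) dt
∫ over [2/3, 4/3) of log(3*t/2)·t^(s-1) joins the sum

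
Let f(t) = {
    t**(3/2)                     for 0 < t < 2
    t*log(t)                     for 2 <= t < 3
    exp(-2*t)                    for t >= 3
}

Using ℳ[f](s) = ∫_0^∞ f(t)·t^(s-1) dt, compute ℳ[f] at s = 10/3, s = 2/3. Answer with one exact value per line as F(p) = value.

f breaks at 2, 3 into 3 integrals to sum
for t in [0, 2): the term is ∫ t**(3/2)·t^(s-1)
between 2 and 3 the integrand is t*log(t)·t^(s-1)
piece [3, ∞): integrate exp(-2*t) against the kernel

F(10/3) = -729*3**(1/3)/169 - 48*2**(1/3)*log(2)/13 + 2**(2/3)*uppergamma(10/3, 6)/16 + 144*2**(1/3)/169 + 96*2**(5/6)/29 + 243*3**(1/3)*log(3)/13
F(2/3) = -27*3**(2/3)/25 - 6*2**(2/3)*log(2)/5 + 2**(1/3)*uppergamma(2/3, 6)/2 + 18*2**(2/3)/25 + 24*2**(1/6)/13 + 9*3**(2/3)*log(3)/5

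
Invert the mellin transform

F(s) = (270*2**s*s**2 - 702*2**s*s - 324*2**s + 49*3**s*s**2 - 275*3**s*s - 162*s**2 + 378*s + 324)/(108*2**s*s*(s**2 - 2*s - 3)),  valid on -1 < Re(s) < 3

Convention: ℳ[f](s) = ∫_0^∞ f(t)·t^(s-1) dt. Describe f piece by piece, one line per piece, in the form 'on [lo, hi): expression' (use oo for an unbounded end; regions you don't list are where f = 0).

on [0, 1/2): t
on [1/2, 1): 2*t + 1
on [1, 3/2): t/2
on [3/2, oo): t**(-3)

breakpoints 1/2, 1, 3/2: one integral from each of the 4 segments
on [0, 1/2) integrate f = t against the kernel
on [1/2, 1) integrate f = (2*t + 1) against the kernel
segment 1 to 3/2 holds t/2; add its integral
over [3/2, ∞), the kernel integral of t**(-3) enters the sum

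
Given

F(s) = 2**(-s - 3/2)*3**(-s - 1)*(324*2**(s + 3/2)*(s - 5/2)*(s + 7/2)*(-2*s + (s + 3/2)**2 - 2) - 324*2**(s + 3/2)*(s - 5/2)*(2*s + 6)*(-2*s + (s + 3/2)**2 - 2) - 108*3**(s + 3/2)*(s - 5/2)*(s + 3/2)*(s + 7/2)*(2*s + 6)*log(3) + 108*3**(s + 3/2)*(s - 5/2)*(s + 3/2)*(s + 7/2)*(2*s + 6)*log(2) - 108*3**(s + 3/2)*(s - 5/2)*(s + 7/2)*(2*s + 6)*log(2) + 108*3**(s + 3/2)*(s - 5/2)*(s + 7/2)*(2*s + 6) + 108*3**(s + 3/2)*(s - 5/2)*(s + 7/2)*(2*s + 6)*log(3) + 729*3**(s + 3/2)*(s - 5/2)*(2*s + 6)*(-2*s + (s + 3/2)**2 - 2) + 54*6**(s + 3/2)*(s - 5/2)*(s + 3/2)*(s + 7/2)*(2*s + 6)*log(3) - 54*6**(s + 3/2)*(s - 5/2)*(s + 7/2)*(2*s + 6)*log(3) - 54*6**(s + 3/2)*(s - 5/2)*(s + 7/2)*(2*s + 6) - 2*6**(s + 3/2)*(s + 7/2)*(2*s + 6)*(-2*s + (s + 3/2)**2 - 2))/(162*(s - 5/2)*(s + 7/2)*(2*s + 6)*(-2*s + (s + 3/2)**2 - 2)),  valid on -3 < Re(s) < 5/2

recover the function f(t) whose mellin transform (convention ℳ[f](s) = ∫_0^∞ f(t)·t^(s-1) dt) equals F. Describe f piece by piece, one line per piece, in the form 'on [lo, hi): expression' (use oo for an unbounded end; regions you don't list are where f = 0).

remove the shared t-power first: 9*t**2 on [0, 1/3); 18*sqrt(3)*t**(5/2) on [1/3, 1/2); sqrt(3)*log(3*t)/(3*sqrt(t)) on [1/2, 1); …
undo the common scale on t: t**2 on [0, 1); 2*t**(5/2) on [1, 3/2); log(t)/sqrt(t) on [3/2, 3); …
strip the shared t-power: t**(3/2) on [0, 1); 2*t**2 on [1, 3/2); log(t)/t on [3/2, 3); …
the 4 pieces separated at 1/3, 1/2, 1 each add one integral
on [0, 1/3) integrate f = 9*t**3 against the kernel
for t in [1/3, 1/2): the term is ∫ 18*sqrt(3)*t**(7/2)·t^(s-1)
between 1/2 and 1 the integrand is sqrt(3)*sqrt(t)*log(3*t)/3·t^(s-1)
over [1, ∞), the kernel integral of sqrt(3)/(81*t**(5/2)) enters the sum

on [0, 1/3): 9*t**3
on [1/3, 1/2): 18*sqrt(3)*t**(7/2)
on [1/2, 1): sqrt(3)*sqrt(t)*log(3*t)/3
on [1, oo): sqrt(3)/(81*t**(5/2))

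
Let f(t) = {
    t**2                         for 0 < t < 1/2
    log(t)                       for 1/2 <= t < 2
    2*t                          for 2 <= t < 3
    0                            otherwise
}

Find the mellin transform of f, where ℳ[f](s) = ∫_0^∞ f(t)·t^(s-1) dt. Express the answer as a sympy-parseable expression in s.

integrate the 3 segments split at 1/2, 2, then add the results
the [0, 1/2) slice contributes ∫ t**2·t^(s-1) dt
for t in [1/2, 2): the term is ∫ log(t)·t^(s-1)
segment 2 to 3 holds 2*t; add its integral

(-16*2**(2*s)*s**2*(s + 2) + 4*2**(2*s)*s*(s + 1)*(s + 2)*log(2) - 4*2**(2*s)*(s + 1)*(s + 2) + 24*6**s*s**2*(s + 2) + s**2*(s + 1) + 4*s*(s + 1)*(s + 2)*log(2) + 4*(s + 1)*(s + 2))/(4*2**s*s**2*(s + 1)*(s + 2))
  Re(s) > -2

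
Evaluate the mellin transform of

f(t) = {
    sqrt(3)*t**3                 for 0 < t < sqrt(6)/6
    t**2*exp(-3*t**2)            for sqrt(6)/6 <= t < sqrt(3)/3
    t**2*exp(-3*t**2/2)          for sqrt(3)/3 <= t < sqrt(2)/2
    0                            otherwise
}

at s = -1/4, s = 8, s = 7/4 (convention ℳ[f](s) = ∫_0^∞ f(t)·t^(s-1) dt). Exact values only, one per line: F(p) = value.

F(-1/4) = 3**(1/8)*(-2**(7/8)*uppergamma(7/8, 3/4)/6 - uppergamma(7/8, 1)/6 + 2**(5/8)/33 + uppergamma(7/8, 1/2)/6 + 2**(7/8)*uppergamma(7/8, 1/2)/6)
F(8) = -4331*exp(-3/4)/1296 - 65*exp(-1)/486 + sqrt(2)/171072 + 2321*exp(-1/2)/864
F(7/4) = 3**(1/8)*(-38*2**(7/8)*uppergamma(15/8, 3/4) - 19*uppergamma(15/8, 1) + 2**(5/8) + 19*uppergamma(15/8, 1/2) + 38*2**(7/8)*uppergamma(15/8, 1/2))/342

invert the shared t-power to get sqrt(3)*t on [0, sqrt(6)/6); exp(-3*t**2) on [sqrt(6)/6, sqrt(3)/3); exp(-3*t**2/2) on [sqrt(3)/3, sqrt(2)/2)
peel off the power substitution: sqrt(3)*sqrt(t) on [0, 1/6); exp(-3*t) on [1/6, 1/3); exp(-3*t/2) on [1/3, 1/2)
remove the common scale on t first: sqrt(t) on [0, 1/2); exp(-t) on [1/2, 1); exp(-t/2) on [1, 3/2)
breakpoints sqrt(6)/6, sqrt(3)/3: one integral from each of the 3 segments
the [0, sqrt(6)/6) slice contributes ∫ sqrt(3)*t**3·t^(s-1) dt
piece [sqrt(6)/6, sqrt(3)/3): integrate t**2*exp(-3*t**2) against the kernel
segment [sqrt(3)/3, sqrt(2)/2) carries t**2*exp(-3*t**2/2); integrate it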